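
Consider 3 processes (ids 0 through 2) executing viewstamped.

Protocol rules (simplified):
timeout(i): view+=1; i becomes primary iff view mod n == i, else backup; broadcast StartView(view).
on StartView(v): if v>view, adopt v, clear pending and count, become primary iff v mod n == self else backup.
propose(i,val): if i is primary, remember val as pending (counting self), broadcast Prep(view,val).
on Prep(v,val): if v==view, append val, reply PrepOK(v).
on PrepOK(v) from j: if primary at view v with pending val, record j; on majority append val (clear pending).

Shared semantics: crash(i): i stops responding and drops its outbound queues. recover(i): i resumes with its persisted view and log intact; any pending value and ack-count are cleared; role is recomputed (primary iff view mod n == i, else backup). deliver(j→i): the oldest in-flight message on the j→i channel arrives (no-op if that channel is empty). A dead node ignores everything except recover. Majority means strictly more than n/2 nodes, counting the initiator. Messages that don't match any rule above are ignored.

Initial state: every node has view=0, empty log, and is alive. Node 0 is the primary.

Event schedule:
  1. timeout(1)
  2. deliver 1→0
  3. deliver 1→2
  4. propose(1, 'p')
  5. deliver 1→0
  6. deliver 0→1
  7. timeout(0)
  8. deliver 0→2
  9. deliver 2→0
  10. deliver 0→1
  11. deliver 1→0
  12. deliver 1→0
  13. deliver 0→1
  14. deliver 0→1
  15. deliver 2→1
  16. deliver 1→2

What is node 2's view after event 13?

e1 timeout(1): 1[prim,v=1,-]
e2 deliver 1→0: 0[back,v=1,-]
e3 deliver 1→2: 2[back,v=1,-]
e4 propose(1,'p'): ·
e5 deliver 1→0: 0[back,v=1,p]
e6 deliver 0→1: 1[prim,v=1,p]
e7 timeout(0): 0[back,v=2,p]
e8 deliver 0→2: 2[prim,v=2,-]
e9 deliver 2→0: ·
e10 deliver 0→1: 1[back,v=2,p]
e11 deliver 1→0: ·
e12 deliver 1→0: ·
e13 deliver 0→1: ·

2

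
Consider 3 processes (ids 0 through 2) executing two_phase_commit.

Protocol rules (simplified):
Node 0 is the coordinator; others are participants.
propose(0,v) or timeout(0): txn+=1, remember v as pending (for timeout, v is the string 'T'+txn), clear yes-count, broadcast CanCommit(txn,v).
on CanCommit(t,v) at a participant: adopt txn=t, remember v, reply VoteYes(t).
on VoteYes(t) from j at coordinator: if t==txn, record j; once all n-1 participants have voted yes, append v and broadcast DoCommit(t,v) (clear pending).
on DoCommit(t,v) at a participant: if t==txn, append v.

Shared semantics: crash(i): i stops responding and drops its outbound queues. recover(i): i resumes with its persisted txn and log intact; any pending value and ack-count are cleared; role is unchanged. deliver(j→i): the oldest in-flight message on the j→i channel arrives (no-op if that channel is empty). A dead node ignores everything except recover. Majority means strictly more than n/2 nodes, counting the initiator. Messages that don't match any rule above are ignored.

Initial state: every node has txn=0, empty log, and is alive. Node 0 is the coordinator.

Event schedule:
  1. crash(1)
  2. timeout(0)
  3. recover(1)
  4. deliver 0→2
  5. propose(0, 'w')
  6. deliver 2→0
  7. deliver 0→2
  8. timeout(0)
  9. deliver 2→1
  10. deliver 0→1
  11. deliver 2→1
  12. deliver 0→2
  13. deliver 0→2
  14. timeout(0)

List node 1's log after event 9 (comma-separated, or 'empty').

empty

[1] crash(1) → N1(✗part t0 [-])
[2] timeout(0) → N0(coor t1 [-])
[3] recover(1) → N1(part t0 [-])
[4] deliver 0→2 → N2(part t1 [-])
[5] propose(0,'w') → N0(coor t2 [-])
[6] deliver 2→0 → ∅
[7] deliver 0→2 → N2(part t2 [-])
[8] timeout(0) → N0(coor t3 [-])
[9] deliver 2→1 → ∅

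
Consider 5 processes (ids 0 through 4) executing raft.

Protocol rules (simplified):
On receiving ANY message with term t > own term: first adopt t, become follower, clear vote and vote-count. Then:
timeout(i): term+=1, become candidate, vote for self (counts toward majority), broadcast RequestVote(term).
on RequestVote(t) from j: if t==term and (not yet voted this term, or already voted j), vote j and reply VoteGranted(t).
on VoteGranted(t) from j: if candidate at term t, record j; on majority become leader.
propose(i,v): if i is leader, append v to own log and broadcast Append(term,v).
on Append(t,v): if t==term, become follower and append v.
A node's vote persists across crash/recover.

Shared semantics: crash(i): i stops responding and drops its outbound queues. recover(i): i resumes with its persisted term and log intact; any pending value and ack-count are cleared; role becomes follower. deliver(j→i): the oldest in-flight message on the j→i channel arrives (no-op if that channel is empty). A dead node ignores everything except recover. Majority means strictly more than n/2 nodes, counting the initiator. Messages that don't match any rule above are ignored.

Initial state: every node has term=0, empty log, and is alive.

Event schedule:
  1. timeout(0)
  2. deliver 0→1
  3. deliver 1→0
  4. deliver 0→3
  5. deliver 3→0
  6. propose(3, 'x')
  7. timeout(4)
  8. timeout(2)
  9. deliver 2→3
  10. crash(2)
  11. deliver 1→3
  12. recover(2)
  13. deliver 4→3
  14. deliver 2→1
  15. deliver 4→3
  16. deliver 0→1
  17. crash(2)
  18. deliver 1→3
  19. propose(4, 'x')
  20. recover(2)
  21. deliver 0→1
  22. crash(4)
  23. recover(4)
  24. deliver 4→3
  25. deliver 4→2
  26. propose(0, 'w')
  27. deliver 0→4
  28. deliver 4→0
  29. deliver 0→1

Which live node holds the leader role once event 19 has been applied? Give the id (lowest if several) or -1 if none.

1. timeout(0):  <0:cand t1 ->
2. deliver 0→1:  <1:foll t1 ->
3. deliver 1→0:  nop
4. deliver 0→3:  <3:foll t1 ->
5. deliver 3→0:  <0:lead t1 ->
6. propose(3,'x'):  nop
7. timeout(4):  <4:cand t1 ->
8. timeout(2):  <2:cand t1 ->
9. deliver 2→3:  nop
10. crash(2):  <2:✗cand t1 ->
11. deliver 1→3:  nop
12. recover(2):  <2:foll t1 ->
13. deliver 4→3:  nop
14. deliver 2→1:  nop
15. deliver 4→3:  nop
16. deliver 0→1:  nop
17. crash(2):  <2:✗foll t1 ->
18. deliver 1→3:  nop
19. propose(4,'x'):  nop

0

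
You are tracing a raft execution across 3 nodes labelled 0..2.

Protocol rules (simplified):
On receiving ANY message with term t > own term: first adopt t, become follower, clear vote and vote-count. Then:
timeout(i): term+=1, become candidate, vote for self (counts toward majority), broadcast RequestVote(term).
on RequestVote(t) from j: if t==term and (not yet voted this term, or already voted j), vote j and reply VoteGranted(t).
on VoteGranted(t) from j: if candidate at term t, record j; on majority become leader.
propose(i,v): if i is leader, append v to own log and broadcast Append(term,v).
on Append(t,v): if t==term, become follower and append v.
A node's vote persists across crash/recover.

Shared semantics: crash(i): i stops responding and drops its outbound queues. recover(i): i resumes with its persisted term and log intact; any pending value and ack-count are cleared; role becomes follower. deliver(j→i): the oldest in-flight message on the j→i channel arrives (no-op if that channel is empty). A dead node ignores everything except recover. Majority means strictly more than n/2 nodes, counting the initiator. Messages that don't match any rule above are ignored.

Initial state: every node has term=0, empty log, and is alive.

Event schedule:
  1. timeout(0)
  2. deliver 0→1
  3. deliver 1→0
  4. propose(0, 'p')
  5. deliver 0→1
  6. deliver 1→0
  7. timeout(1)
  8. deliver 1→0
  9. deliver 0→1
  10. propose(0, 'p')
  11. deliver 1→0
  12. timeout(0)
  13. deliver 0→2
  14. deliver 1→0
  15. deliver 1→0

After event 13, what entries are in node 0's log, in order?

1. timeout(0):  <0:cand t1 ->
2. deliver 0→1:  <1:foll t1 ->
3. deliver 1→0:  <0:lead t1 ->
4. propose(0,'p'):  <0:lead t1 p>
5. deliver 0→1:  <1:foll t1 p>
6. deliver 1→0:  nop
7. timeout(1):  <1:cand t2 p>
8. deliver 1→0:  <0:foll t2 p>
9. deliver 0→1:  <1:lead t2 p>
10. propose(0,'p'):  nop
11. deliver 1→0:  nop
12. timeout(0):  <0:cand t3 p>
13. deliver 0→2:  <2:foll t1 ->

p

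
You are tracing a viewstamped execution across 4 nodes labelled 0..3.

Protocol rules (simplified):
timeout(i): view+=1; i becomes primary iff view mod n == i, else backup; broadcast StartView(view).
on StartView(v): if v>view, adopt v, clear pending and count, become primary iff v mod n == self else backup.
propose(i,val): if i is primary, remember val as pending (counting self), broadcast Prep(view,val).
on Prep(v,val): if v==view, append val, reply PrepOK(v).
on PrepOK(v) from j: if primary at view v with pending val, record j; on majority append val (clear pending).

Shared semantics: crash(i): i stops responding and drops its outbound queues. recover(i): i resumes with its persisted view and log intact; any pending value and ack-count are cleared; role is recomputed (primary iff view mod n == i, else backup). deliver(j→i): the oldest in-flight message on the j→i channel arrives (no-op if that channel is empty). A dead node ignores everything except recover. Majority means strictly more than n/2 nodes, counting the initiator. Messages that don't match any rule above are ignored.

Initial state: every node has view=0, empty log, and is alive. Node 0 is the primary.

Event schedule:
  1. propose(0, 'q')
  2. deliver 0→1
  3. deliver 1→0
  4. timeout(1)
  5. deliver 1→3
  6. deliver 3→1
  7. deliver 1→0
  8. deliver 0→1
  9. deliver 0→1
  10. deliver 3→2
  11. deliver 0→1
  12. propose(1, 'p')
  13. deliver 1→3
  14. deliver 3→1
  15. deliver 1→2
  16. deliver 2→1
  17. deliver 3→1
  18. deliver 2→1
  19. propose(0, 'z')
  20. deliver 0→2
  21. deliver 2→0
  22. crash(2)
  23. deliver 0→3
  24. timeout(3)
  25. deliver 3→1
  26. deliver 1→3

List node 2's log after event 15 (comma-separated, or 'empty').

e1 propose(0,'q'): ·
e2 deliver 0→1: 1[back,v=0,q]
e3 deliver 1→0: ·
e4 timeout(1): 1[prim,v=1,q]
e5 deliver 1→3: 3[back,v=1,-]
e6 deliver 3→1: ·
e7 deliver 1→0: 0[back,v=1,-]
e8 deliver 0→1: ·
e9 deliver 0→1: ·
e10 deliver 3→2: ·
e11 deliver 0→1: ·
e12 propose(1,'p'): ·
e13 deliver 1→3: 3[back,v=1,p]
e14 deliver 3→1: ·
e15 deliver 1→2: 2[back,v=1,-]

empty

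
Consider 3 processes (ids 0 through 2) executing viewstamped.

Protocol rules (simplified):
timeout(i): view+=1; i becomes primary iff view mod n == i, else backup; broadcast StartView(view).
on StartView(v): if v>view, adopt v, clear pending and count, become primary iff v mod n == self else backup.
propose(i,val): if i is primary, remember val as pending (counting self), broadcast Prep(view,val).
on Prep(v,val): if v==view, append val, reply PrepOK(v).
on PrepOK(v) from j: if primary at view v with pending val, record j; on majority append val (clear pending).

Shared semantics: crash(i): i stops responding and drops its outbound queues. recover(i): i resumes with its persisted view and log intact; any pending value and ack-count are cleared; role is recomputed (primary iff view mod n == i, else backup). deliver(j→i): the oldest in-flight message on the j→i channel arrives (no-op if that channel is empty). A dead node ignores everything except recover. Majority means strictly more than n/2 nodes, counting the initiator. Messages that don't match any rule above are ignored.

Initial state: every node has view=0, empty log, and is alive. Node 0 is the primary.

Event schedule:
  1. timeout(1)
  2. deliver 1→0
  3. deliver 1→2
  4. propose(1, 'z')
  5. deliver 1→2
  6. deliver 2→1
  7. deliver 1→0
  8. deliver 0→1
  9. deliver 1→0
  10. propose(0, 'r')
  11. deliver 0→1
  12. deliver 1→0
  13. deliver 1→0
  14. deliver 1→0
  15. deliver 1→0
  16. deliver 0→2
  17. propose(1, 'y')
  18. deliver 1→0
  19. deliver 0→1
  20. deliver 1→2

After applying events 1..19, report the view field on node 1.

1

1. timeout(1):  <1:prim v1 ->
2. deliver 1→0:  <0:back v1 ->
3. deliver 1→2:  <2:back v1 ->
4. propose(1,'z'):  nop
5. deliver 1→2:  <2:back v1 z>
6. deliver 2→1:  <1:prim v1 z>
7. deliver 1→0:  <0:back v1 z>
8. deliver 0→1:  nop
9. deliver 1→0:  nop
10. propose(0,'r'):  nop
11. deliver 0→1:  nop
12. deliver 1→0:  nop
13. deliver 1→0:  nop
14. deliver 1→0:  nop
15. deliver 1→0:  nop
16. deliver 0→2:  nop
17. propose(1,'y'):  nop
18. deliver 1→0:  <0:back v1 z,y>
19. deliver 0→1:  <1:prim v1 z,y>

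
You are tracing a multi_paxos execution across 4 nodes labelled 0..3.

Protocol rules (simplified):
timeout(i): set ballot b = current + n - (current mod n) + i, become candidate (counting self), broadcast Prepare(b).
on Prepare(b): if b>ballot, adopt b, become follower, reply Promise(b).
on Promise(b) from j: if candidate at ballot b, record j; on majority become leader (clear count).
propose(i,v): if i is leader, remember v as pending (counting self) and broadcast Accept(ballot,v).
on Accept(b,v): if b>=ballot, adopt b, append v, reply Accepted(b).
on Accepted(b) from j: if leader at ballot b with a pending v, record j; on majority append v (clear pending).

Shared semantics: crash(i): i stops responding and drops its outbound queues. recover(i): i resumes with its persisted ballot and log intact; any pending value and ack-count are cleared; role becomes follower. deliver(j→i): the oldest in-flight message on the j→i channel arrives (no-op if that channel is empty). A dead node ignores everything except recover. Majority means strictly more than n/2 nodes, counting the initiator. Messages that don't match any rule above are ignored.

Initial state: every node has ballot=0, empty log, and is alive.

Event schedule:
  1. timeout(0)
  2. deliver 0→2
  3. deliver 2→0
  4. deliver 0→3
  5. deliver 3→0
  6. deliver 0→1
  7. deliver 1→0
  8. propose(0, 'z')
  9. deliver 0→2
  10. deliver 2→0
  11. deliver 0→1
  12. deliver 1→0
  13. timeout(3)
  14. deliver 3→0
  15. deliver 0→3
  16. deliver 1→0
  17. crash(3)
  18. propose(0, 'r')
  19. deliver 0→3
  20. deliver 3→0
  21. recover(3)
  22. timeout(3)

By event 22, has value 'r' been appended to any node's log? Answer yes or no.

no

e1 timeout(0): 0[cand,b=4,-]
e2 deliver 0→2: 2[foll,b=4,-]
e3 deliver 2→0: ·
e4 deliver 0→3: 3[foll,b=4,-]
e5 deliver 3→0: 0[lead,b=4,-]
e6 deliver 0→1: 1[foll,b=4,-]
e7 deliver 1→0: ·
e8 propose(0,'z'): ·
e9 deliver 0→2: 2[foll,b=4,z]
e10 deliver 2→0: ·
e11 deliver 0→1: 1[foll,b=4,z]
e12 deliver 1→0: 0[lead,b=4,z]
e13 timeout(3): 3[cand,b=11,-]
e14 deliver 3→0: 0[foll,b=11,z]
e15 deliver 0→3: ·
e16 deliver 1→0: ·
e17 crash(3): 3[✗cand,b=11,-]
e18 propose(0,'r'): ·
e19 deliver 0→3: ·
e20 deliver 3→0: ·
e21 recover(3): 3[foll,b=11,-]
e22 timeout(3): 3[cand,b=15,-]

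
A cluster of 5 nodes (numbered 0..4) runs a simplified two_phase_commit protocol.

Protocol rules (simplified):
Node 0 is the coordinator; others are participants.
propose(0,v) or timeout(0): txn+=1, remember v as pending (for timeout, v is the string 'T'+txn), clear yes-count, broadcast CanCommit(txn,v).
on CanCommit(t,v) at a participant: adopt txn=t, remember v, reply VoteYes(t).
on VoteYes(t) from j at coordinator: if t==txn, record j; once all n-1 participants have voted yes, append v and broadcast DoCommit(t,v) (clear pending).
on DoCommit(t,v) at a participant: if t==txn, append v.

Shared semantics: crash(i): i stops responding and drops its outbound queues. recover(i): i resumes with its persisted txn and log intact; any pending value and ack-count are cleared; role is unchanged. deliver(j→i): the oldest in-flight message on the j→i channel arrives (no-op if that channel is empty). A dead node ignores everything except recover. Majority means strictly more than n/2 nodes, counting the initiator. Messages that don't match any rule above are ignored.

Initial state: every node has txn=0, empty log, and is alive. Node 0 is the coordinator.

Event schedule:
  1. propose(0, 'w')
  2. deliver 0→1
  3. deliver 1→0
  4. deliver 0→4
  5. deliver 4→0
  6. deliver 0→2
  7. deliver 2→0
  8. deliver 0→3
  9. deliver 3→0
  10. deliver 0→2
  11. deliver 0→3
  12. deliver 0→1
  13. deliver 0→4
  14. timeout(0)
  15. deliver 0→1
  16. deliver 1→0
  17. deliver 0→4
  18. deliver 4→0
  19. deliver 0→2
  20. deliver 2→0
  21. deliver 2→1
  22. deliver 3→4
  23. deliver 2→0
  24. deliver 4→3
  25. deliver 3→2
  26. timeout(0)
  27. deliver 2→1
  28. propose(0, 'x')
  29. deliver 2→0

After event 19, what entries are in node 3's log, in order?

e1 propose(0,'w'): 0[coor,t=1,-]
e2 deliver 0→1: 1[part,t=1,-]
e3 deliver 1→0: ·
e4 deliver 0→4: 4[part,t=1,-]
e5 deliver 4→0: ·
e6 deliver 0→2: 2[part,t=1,-]
e7 deliver 2→0: ·
e8 deliver 0→3: 3[part,t=1,-]
e9 deliver 3→0: 0[coor,t=1,w]
e10 deliver 0→2: 2[part,t=1,w]
e11 deliver 0→3: 3[part,t=1,w]
e12 deliver 0→1: 1[part,t=1,w]
e13 deliver 0→4: 4[part,t=1,w]
e14 timeout(0): 0[coor,t=2,w]
e15 deliver 0→1: 1[part,t=2,w]
e16 deliver 1→0: ·
e17 deliver 0→4: 4[part,t=2,w]
e18 deliver 4→0: ·
e19 deliver 0→2: 2[part,t=2,w]

w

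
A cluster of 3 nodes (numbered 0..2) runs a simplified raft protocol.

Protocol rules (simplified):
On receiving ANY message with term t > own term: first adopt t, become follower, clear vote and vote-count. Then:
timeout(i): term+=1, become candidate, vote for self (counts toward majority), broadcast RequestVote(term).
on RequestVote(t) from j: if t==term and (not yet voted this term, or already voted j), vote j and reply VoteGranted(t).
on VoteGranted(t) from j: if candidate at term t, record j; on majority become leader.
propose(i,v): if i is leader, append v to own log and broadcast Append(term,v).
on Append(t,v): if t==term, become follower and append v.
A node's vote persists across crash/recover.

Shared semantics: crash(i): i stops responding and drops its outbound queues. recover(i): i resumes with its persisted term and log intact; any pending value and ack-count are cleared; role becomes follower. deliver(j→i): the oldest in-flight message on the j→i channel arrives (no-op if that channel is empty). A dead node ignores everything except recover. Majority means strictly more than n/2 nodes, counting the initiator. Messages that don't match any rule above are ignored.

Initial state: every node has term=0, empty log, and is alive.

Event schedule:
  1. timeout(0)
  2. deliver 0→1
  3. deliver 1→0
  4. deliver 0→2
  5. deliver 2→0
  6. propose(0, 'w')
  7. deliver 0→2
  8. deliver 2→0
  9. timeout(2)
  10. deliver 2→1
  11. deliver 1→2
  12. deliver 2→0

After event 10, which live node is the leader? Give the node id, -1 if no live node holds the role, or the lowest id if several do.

0

1. timeout(0):  <0:cand t1 ->
2. deliver 0→1:  <1:foll t1 ->
3. deliver 1→0:  <0:lead t1 ->
4. deliver 0→2:  <2:foll t1 ->
5. deliver 2→0:  nop
6. propose(0,'w'):  <0:lead t1 w>
7. deliver 0→2:  <2:foll t1 w>
8. deliver 2→0:  nop
9. timeout(2):  <2:cand t2 w>
10. deliver 2→1:  <1:foll t2 ->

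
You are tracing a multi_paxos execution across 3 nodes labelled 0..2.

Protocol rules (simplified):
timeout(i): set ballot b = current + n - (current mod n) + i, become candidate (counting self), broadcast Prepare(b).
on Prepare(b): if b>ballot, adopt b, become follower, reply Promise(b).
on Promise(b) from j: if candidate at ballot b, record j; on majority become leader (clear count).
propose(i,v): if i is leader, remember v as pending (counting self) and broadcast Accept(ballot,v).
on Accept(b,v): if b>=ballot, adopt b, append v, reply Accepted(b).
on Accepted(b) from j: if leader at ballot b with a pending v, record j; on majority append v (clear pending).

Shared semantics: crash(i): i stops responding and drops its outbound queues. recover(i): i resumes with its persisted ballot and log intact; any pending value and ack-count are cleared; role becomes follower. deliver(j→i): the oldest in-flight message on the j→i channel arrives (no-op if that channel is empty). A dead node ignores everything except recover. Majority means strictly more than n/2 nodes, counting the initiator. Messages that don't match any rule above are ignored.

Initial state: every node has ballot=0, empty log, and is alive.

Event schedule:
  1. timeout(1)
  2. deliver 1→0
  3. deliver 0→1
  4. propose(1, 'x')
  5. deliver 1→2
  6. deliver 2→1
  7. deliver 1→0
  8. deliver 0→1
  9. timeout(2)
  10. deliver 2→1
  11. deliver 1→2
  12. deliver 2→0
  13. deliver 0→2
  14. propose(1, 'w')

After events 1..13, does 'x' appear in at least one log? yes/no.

e1 timeout(1): 1[cand,b=4,-]
e2 deliver 1→0: 0[foll,b=4,-]
e3 deliver 0→1: 1[lead,b=4,-]
e4 propose(1,'x'): ·
e5 deliver 1→2: 2[foll,b=4,-]
e6 deliver 2→1: ·
e7 deliver 1→0: 0[foll,b=4,x]
e8 deliver 0→1: 1[lead,b=4,x]
e9 timeout(2): 2[cand,b=8,-]
e10 deliver 2→1: 1[foll,b=8,x]
e11 deliver 1→2: ·
e12 deliver 2→0: 0[foll,b=8,x]
e13 deliver 0→2: 2[lead,b=8,-]

yes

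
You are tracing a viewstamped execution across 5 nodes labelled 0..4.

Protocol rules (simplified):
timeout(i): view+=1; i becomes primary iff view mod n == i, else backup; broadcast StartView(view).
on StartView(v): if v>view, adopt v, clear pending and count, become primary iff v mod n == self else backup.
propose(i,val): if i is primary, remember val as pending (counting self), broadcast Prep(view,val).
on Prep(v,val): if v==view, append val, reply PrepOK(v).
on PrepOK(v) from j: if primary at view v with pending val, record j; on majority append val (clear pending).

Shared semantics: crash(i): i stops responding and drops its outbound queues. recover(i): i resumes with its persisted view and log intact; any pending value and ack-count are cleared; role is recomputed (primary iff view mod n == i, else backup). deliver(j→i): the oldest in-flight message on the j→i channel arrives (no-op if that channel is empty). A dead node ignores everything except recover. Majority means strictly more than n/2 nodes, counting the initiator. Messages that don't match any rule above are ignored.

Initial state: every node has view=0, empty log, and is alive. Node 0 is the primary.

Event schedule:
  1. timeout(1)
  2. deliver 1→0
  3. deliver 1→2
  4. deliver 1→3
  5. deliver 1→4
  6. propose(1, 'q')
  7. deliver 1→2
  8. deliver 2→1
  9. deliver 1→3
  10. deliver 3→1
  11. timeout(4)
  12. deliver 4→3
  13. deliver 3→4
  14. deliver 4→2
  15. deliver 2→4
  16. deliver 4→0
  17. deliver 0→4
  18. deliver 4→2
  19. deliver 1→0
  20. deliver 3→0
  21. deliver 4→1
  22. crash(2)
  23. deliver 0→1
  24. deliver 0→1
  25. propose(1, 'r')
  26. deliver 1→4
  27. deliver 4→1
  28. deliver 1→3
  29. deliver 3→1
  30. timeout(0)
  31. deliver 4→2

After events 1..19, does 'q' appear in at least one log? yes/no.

step 1 timeout(1): 1={prim,v=1,log=-}
step 2 deliver 1→0: 0={back,v=1,log=-}
step 3 deliver 1→2: 2={back,v=1,log=-}
step 4 deliver 1→3: 3={back,v=1,log=-}
step 5 deliver 1→4: 4={back,v=1,log=-}
step 6 propose(1,'q'): —
step 7 deliver 1→2: 2={back,v=1,log=q}
step 8 deliver 2→1: —
step 9 deliver 1→3: 3={back,v=1,log=q}
step 10 deliver 3→1: 1={prim,v=1,log=q}
step 11 timeout(4): 4={back,v=2,log=-}
step 12 deliver 4→3: 3={back,v=2,log=q}
step 13 deliver 3→4: —
step 14 deliver 4→2: 2={prim,v=2,log=q}
step 15 deliver 2→4: —
step 16 deliver 4→0: 0={back,v=2,log=-}
step 17 deliver 0→4: —
step 18 deliver 4→2: —
step 19 deliver 1→0: —

yes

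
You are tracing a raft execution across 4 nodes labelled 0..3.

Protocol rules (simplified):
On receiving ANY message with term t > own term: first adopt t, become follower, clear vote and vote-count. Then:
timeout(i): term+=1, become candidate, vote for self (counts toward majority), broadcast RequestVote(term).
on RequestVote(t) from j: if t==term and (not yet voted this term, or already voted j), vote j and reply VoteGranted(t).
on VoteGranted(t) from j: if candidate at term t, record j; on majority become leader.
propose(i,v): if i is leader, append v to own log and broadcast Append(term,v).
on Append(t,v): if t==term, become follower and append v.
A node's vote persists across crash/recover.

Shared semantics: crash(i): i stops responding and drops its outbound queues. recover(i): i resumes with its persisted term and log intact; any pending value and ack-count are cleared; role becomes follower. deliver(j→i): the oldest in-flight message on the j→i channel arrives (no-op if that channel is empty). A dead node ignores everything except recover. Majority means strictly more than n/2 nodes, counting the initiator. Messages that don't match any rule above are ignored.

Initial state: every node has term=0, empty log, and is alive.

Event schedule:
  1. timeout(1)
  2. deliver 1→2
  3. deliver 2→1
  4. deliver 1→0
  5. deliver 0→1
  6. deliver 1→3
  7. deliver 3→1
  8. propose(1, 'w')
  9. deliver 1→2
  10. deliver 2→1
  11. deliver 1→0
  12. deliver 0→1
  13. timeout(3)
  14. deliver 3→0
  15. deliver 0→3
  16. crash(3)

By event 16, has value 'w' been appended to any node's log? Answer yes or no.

yes

step 1 timeout(1): 1={cand,t=1,log=-}
step 2 deliver 1→2: 2={foll,t=1,log=-}
step 3 deliver 2→1: —
step 4 deliver 1→0: 0={foll,t=1,log=-}
step 5 deliver 0→1: 1={lead,t=1,log=-}
step 6 deliver 1→3: 3={foll,t=1,log=-}
step 7 deliver 3→1: —
step 8 propose(1,'w'): 1={lead,t=1,log=w}
step 9 deliver 1→2: 2={foll,t=1,log=w}
step 10 deliver 2→1: —
step 11 deliver 1→0: 0={foll,t=1,log=w}
step 12 deliver 0→1: —
step 13 timeout(3): 3={cand,t=2,log=-}
step 14 deliver 3→0: 0={foll,t=2,log=w}
step 15 deliver 0→3: —
step 16 crash(3): 3={✗cand,t=2,log=-}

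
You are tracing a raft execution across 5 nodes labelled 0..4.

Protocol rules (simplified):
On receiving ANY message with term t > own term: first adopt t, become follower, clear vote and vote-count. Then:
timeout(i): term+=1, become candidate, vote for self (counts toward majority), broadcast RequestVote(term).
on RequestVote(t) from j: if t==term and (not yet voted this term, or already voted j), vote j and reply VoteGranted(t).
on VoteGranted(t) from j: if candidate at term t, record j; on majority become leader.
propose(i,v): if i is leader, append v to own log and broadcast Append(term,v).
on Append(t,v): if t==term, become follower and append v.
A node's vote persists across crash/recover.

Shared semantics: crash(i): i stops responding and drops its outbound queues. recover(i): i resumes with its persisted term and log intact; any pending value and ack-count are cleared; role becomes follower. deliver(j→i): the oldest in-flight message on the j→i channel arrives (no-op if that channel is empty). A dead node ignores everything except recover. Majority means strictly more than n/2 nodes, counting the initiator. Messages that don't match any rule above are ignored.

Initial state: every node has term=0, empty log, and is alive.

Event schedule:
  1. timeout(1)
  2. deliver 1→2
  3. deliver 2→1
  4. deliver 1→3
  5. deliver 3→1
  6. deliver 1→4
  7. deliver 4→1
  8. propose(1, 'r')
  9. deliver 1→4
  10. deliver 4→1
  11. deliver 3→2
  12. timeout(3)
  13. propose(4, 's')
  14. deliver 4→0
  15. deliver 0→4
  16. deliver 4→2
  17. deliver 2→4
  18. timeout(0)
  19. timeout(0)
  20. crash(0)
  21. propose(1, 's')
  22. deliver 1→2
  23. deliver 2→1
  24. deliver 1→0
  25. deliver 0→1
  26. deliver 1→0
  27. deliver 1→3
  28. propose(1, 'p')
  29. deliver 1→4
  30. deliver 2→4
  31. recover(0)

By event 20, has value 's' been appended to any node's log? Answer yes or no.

1. timeout(1):  <1:cand t1 ->
2. deliver 1→2:  <2:foll t1 ->
3. deliver 2→1:  nop
4. deliver 1→3:  <3:foll t1 ->
5. deliver 3→1:  <1:lead t1 ->
6. deliver 1→4:  <4:foll t1 ->
7. deliver 4→1:  nop
8. propose(1,'r'):  <1:lead t1 r>
9. deliver 1→4:  <4:foll t1 r>
10. deliver 4→1:  nop
11. deliver 3→2:  nop
12. timeout(3):  <3:cand t2 ->
13. propose(4,'s'):  nop
14. deliver 4→0:  nop
15. deliver 0→4:  nop
16. deliver 4→2:  nop
17. deliver 2→4:  nop
18. timeout(0):  <0:cand t1 ->
19. timeout(0):  <0:cand t2 ->
20. crash(0):  <0:✗cand t2 ->

no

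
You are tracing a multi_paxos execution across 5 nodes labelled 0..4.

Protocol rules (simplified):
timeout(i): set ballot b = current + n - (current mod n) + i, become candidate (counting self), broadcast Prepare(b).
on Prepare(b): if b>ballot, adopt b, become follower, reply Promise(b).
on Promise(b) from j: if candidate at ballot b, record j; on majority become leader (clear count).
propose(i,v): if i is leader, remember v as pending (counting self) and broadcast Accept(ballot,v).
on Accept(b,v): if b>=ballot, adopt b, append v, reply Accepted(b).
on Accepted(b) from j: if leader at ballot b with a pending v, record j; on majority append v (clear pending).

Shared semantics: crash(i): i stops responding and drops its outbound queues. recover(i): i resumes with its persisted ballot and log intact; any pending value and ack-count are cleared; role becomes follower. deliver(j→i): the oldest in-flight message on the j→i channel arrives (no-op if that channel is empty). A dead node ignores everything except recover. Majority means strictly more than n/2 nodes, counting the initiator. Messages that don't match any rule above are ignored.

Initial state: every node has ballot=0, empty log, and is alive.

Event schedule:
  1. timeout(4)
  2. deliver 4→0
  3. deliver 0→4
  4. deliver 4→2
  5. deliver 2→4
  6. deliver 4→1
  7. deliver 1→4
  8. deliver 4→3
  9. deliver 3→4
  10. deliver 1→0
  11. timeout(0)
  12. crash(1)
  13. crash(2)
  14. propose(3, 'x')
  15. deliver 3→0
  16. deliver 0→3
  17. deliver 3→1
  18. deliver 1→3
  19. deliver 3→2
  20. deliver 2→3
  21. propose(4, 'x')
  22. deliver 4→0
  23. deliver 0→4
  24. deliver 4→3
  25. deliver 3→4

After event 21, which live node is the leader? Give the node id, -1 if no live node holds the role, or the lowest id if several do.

after 1 — timeout(4): n4:cand/b9/[-]
after 2 — deliver 4→0: n0:foll/b9/[-]
after 3 — deliver 0→4: ·
after 4 — deliver 4→2: n2:foll/b9/[-]
after 5 — deliver 2→4: n4:lead/b9/[-]
after 6 — deliver 4→1: n1:foll/b9/[-]
after 7 — deliver 1→4: ·
after 8 — deliver 4→3: n3:foll/b9/[-]
after 9 — deliver 3→4: ·
after 10 — deliver 1→0: ·
after 11 — timeout(0): n0:cand/b10/[-]
after 12 — crash(1): n1:✗foll/b9/[-]
after 13 — crash(2): n2:✗foll/b9/[-]
after 14 — propose(3,'x'): ·
after 15 — deliver 3→0: ·
after 16 — deliver 0→3: n3:foll/b10/[-]
after 17 — deliver 3→1: ·
after 18 — deliver 1→3: ·
after 19 — deliver 3→2: ·
after 20 — deliver 2→3: ·
after 21 — propose(4,'x'): ·

4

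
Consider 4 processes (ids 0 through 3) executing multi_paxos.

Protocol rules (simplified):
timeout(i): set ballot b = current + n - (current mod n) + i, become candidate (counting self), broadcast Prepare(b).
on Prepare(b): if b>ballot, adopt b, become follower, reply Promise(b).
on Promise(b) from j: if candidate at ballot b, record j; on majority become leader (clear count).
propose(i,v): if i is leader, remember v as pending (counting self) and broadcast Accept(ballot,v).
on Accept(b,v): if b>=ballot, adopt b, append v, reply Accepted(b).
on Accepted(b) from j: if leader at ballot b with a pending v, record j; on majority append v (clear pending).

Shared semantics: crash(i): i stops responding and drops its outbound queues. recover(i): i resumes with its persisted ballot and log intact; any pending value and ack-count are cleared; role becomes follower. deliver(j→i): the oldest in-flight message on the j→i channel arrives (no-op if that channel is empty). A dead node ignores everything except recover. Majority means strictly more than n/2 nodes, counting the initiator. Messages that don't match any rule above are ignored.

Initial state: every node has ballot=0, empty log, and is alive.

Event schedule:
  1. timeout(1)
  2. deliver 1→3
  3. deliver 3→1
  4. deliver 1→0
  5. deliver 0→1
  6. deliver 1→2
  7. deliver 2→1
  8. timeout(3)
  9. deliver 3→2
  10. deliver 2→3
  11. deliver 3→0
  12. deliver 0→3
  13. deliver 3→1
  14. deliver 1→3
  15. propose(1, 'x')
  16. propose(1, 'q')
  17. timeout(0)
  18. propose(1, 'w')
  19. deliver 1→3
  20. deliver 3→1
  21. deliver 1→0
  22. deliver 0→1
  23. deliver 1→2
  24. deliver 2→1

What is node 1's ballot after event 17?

e1 timeout(1): 1[cand,b=5,-]
e2 deliver 1→3: 3[foll,b=5,-]
e3 deliver 3→1: ·
e4 deliver 1→0: 0[foll,b=5,-]
e5 deliver 0→1: 1[lead,b=5,-]
e6 deliver 1→2: 2[foll,b=5,-]
e7 deliver 2→1: ·
e8 timeout(3): 3[cand,b=11,-]
e9 deliver 3→2: 2[foll,b=11,-]
e10 deliver 2→3: ·
e11 deliver 3→0: 0[foll,b=11,-]
e12 deliver 0→3: 3[lead,b=11,-]
e13 deliver 3→1: 1[foll,b=11,-]
e14 deliver 1→3: ·
e15 propose(1,'x'): ·
e16 propose(1,'q'): ·
e17 timeout(0): 0[cand,b=12,-]

11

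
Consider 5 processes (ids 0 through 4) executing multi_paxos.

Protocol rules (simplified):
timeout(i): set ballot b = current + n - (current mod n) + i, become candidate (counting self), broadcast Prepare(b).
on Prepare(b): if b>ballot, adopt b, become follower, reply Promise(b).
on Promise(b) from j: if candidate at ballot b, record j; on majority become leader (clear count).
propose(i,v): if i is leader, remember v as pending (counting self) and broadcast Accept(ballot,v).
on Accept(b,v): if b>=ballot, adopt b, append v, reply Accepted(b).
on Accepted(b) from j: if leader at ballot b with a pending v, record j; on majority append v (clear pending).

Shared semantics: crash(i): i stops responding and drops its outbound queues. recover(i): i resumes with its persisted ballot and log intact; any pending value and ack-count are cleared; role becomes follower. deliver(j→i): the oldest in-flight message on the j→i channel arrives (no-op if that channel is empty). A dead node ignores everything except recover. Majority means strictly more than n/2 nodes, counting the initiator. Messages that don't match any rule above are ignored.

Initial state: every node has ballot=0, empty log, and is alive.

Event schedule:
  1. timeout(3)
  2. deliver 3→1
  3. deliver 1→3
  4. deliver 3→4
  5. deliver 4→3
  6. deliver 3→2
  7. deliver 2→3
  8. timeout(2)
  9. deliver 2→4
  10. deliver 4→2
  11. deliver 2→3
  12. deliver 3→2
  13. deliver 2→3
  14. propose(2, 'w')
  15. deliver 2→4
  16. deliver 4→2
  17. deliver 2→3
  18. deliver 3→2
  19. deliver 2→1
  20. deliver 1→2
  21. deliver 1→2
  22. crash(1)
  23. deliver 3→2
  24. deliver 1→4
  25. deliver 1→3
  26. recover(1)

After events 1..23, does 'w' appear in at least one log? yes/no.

step 1 timeout(3): 3={cand,b=8,log=-}
step 2 deliver 3→1: 1={foll,b=8,log=-}
step 3 deliver 1→3: —
step 4 deliver 3→4: 4={foll,b=8,log=-}
step 5 deliver 4→3: 3={lead,b=8,log=-}
step 6 deliver 3→2: 2={foll,b=8,log=-}
step 7 deliver 2→3: —
step 8 timeout(2): 2={cand,b=12,log=-}
step 9 deliver 2→4: 4={foll,b=12,log=-}
step 10 deliver 4→2: —
step 11 deliver 2→3: 3={foll,b=12,log=-}
step 12 deliver 3→2: 2={lead,b=12,log=-}
step 13 deliver 2→3: —
step 14 propose(2,'w'): —
step 15 deliver 2→4: 4={foll,b=12,log=w}
step 16 deliver 4→2: —
step 17 deliver 2→3: 3={foll,b=12,log=w}
step 18 deliver 3→2: 2={lead,b=12,log=w}
step 19 deliver 2→1: 1={foll,b=12,log=-}
step 20 deliver 1→2: —
step 21 deliver 1→2: —
step 22 crash(1): 1={✗foll,b=12,log=-}
step 23 deliver 3→2: —

yes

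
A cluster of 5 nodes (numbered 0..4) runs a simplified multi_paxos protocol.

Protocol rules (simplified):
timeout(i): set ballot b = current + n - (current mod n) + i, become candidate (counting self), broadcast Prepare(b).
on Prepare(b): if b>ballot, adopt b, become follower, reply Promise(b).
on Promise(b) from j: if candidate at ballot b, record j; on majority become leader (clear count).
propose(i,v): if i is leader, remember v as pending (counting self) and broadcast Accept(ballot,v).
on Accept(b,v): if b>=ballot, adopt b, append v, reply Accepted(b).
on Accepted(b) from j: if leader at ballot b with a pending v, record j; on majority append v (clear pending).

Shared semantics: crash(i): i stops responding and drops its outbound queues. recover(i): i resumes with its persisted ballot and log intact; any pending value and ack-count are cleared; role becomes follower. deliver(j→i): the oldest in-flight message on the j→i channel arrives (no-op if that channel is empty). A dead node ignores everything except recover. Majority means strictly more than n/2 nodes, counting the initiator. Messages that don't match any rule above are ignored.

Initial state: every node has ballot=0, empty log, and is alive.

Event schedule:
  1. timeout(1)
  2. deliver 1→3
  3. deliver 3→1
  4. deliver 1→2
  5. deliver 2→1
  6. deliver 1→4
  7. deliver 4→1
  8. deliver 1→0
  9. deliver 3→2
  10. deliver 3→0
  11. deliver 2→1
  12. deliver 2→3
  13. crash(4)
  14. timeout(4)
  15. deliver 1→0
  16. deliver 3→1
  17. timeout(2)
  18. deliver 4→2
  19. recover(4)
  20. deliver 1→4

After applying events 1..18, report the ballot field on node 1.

[1] timeout(1) → N1(cand b6 [-])
[2] deliver 1→3 → N3(foll b6 [-])
[3] deliver 3→1 → ∅
[4] deliver 1→2 → N2(foll b6 [-])
[5] deliver 2→1 → N1(lead b6 [-])
[6] deliver 1→4 → N4(foll b6 [-])
[7] deliver 4→1 → ∅
[8] deliver 1→0 → N0(foll b6 [-])
[9] deliver 3→2 → ∅
[10] deliver 3→0 → ∅
[11] deliver 2→1 → ∅
[12] deliver 2→3 → ∅
[13] crash(4) → N4(✗foll b6 [-])
[14] timeout(4) → ∅
[15] deliver 1→0 → ∅
[16] deliver 3→1 → ∅
[17] timeout(2) → N2(cand b12 [-])
[18] deliver 4→2 → ∅

6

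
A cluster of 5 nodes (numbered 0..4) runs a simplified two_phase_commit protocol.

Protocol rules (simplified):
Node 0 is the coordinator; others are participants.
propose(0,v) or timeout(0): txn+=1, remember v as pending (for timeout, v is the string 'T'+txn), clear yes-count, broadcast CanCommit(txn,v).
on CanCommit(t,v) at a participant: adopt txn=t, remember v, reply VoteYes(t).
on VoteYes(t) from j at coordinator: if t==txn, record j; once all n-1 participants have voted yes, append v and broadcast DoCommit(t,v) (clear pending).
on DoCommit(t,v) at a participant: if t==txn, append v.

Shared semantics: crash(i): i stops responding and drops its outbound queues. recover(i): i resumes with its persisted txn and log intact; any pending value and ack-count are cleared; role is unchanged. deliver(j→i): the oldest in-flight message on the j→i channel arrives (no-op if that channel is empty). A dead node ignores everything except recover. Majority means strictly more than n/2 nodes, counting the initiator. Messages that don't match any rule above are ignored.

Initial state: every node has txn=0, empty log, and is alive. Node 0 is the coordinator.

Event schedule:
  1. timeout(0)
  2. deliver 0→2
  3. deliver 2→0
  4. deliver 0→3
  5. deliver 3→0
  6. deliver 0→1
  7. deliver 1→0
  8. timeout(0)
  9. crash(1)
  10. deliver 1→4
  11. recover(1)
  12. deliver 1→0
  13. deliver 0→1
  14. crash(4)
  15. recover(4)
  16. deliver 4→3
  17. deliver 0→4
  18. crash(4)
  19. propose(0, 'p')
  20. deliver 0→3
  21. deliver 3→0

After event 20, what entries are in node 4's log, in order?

empty

step 1 timeout(0): 0={coor,t=1,log=-}
step 2 deliver 0→2: 2={part,t=1,log=-}
step 3 deliver 2→0: —
step 4 deliver 0→3: 3={part,t=1,log=-}
step 5 deliver 3→0: —
step 6 deliver 0→1: 1={part,t=1,log=-}
step 7 deliver 1→0: —
step 8 timeout(0): 0={coor,t=2,log=-}
step 9 crash(1): 1={✗part,t=1,log=-}
step 10 deliver 1→4: —
step 11 recover(1): 1={part,t=1,log=-}
step 12 deliver 1→0: —
step 13 deliver 0→1: 1={part,t=2,log=-}
step 14 crash(4): 4={✗part,t=0,log=-}
step 15 recover(4): 4={part,t=0,log=-}
step 16 deliver 4→3: —
step 17 deliver 0→4: 4={part,t=1,log=-}
step 18 crash(4): 4={✗part,t=1,log=-}
step 19 propose(0,'p'): 0={coor,t=3,log=-}
step 20 deliver 0→3: 3={part,t=2,log=-}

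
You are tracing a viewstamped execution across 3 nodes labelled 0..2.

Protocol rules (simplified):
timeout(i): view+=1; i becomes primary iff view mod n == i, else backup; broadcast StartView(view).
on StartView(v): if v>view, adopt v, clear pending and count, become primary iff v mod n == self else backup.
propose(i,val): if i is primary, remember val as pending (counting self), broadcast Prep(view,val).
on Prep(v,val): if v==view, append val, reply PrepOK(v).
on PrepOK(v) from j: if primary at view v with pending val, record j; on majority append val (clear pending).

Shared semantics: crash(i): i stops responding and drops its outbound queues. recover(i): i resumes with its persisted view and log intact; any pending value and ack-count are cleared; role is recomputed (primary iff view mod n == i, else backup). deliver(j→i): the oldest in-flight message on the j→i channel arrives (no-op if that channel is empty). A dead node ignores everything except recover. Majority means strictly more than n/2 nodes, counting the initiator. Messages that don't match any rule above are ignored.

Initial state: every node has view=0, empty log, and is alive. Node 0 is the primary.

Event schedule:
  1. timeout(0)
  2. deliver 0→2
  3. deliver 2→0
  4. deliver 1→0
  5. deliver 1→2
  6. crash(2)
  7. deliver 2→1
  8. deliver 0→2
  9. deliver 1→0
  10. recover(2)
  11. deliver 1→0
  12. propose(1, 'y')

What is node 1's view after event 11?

0

e1 timeout(0): 0[back,v=1,-]
e2 deliver 0→2: 2[back,v=1,-]
e3 deliver 2→0: ·
e4 deliver 1→0: ·
e5 deliver 1→2: ·
e6 crash(2): 2[✗back,v=1,-]
e7 deliver 2→1: ·
e8 deliver 0→2: ·
e9 deliver 1→0: ·
e10 recover(2): 2[back,v=1,-]
e11 deliver 1→0: ·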